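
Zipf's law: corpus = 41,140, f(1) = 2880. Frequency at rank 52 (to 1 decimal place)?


Zipf's law: f(r) = f(1) / r
f(1) = 2880
f(52) = 2880 / 52
= 55.4 occurrences


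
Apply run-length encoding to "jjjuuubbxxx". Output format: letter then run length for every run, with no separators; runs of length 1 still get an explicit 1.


String: "jjjuuubbxxx"
Scanning for consecutive runs:
  'j' x 3
  'u' x 3
  'b' x 2
  'x' x 3
RLE = "j3u3b2x3"


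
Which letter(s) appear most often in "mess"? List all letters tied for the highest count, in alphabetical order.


Word: "mess"
Letter counts:
  'e': 1
  'm': 1
  's': 2
Maximum count = 2
Most frequent = 's' (2 times each)


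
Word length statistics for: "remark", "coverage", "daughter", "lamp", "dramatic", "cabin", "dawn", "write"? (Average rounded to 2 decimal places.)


Lengths: "remark"=6, "coverage"=8, "daughter"=8, "lamp"=4, "dramatic"=8, "cabin"=5, "dawn"=4, "write"=5
Sum = 48, Count = 8
Average = 48/8 = 6.00
= avg=6.00, min=4, max=8


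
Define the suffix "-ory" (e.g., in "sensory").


Suffix: -ory
Example: sensory = sense + -ory, with a spelling change
Meaning = relating to / place for


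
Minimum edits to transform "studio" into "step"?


Word 1: "studio" (length 6)
Word 2: "step" (length 4)
One optimal edit sequence (insert/delete/substitute each cost 1):
  1. keep 's'
  2. keep 't'
  3. delete 'u'  (+1)
  4. delete 'd'  (+1)
  5. substitute 'i' -> 'e'  (+1)
  6. substitute 'o' -> 'p'  (+1)
Total edit operations: 4
Edit distance = 4


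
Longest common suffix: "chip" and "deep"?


Word 1: "chip"
Word 2: "deep"
Comparing from end:
  Pos -1: 'p' == 'p'
  Pos -2: 'i' != 'e' (stop)
LCS = "p" (length 1)


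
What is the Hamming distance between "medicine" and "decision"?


Comparing character by character (same length = 8):
  Pos 0: 'm' vs 'd' !=
  Pos 1: 'e' vs 'e' =
  Pos 2: 'd' vs 'c' !=
  Pos 3: 'i' vs 'i' =
  Pos 4: 'c' vs 's' !=
  Pos 5: 'i' vs 'i' =
  Pos 6: 'n' vs 'o' !=
  Pos 7: 'e' vs 'n' !=
Hamming distance = 5


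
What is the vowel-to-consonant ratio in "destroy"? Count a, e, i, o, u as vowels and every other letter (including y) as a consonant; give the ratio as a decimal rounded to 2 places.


Word: "destroy"
Vowels (a,e,i,o,u): 2
Consonants: 5
Ratio = 2/5
= 0.40


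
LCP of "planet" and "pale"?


Word 1: "planet"
Word 2: "pale"
Comparing from start:
  Pos 0: 'p' == 'p'
  Pos 1: 'l' != 'a' (stop)
LCP = "p" (length 1)


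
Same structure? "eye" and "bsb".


Pattern of "eye": [0, 1, 0]
Pattern of "bsb": [0, 1, 0]
Patterns match
Same pattern = Yes


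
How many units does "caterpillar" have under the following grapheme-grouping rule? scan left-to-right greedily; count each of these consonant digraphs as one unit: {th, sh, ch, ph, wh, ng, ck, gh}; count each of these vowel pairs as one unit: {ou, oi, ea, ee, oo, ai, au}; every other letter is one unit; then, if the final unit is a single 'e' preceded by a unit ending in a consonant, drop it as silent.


Word: "caterpillar" (11 letters)
Left-to-right scan:
  [1] 'c' (letter)
  [2] 'a' (letter)
  [3] 't' (letter)
  [4] 'e' (letter)
  [5] 'r' (letter)
  [6] 'p' (letter)
  [7] 'i' (letter)
  [8] 'l' (letter)
  [9] 'l' (letter)
  [10] 'a' (letter)
  [11] 'r' (letter)
Units from scan: 11
Sound units = 11 units


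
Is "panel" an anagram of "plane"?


Word 1: "plane" → sorted: aelnp
Word 2: "panel" → sorted: aelnp
Same letters? aelnp == aelnp
Anagram = Yes


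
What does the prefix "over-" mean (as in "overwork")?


Prefix: over-
Example: overwork = over- + work
Meaning = excessive


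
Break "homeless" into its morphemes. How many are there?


Word: "homeless"
Morphemes: home | -less
Each morpheme carries meaning
= 2 morphemes


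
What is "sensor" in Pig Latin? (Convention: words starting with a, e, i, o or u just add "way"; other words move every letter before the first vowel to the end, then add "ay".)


Word: "sensor"
Starts with consonant(s) → move to end, add 'ay'
Consonant cluster: "s"
Pig Latin = "ensorsay"


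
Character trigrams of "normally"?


Word: "normally" (length 8)
Number of trigrams = 8 - 3 + 1 = 6
  Position 0: "nor"
  Position 1: "orm"
  Position 2: "rma"
  Position 3: "mal"
  Position 4: "all"
  Position 5: "lly"
Trigrams = "nor", "orm", "rma", "mal", "all", "lly"


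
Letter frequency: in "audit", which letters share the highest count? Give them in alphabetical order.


Word: "audit"
Letter counts:
  'a': 1
  'd': 1
  'i': 1
  't': 1
  'u': 1
Maximum count = 1
Most frequent = 'a', 'd', 'i', 't', 'u' (1 time each)


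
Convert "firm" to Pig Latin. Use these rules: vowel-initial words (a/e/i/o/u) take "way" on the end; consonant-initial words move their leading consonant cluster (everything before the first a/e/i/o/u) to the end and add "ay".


Word: "firm"
Starts with consonant(s) → move to end, add 'ay'
Consonant cluster: "f"
Pig Latin = "irmfay"


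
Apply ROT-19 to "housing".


Word: "housing"
Shift: 19
Each letter → (letter + shift) mod 26:
  'h' (7) + 19 = 0 → 'a'
  'o' (14) + 19 = 7 → 'h'
  'u' (20) + 19 = 13 → 'n'
  's' (18) + 19 = 11 → 'l'
  'i' (8) + 19 = 1 → 'b'
  'n' (13) + 19 = 6 → 'g'
  'g' (6) + 19 = 25 → 'z'
Result = "ahnlbgz"


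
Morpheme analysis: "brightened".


Word: "brightened"
Morphemes: bright + -en + -ed
Each morpheme carries meaning
= 3 morphemes


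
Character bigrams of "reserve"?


Word: "reserve" (length 7)
Number of bigrams = 7 - 2 + 1 = 6
  Position 0: "re"
  Position 1: "es"
  Position 2: "se"
  Position 3: "er"
  Position 4: "rv"
  Position 5: "ve"
Bigrams = "re", "es", "se", "er", "rv", "ve"


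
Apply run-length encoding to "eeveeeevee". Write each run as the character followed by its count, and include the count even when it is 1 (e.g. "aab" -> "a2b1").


String: "eeveeeevee"
Scanning for consecutive runs:
  'e' x 2
  'v' x 1
  'e' x 4
  'v' x 1
  'e' x 2
RLE = "e2v1e4v1e2"


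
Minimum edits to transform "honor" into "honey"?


Word 1: "honor" (length 5)
Word 2: "honey" (length 5)
One optimal edit sequence (insert/delete/substitute each cost 1):
  1. keep 'h'
  2. keep 'o'
  3. keep 'n'
  4. substitute 'o' -> 'e'  (+1)
  5. substitute 'r' -> 'y'  (+1)
Total edit operations: 2
Edit distance = 2


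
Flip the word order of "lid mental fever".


Original: "lid mental fever"
Words (1..n): lid | mental | fever
Reversed (n..1): fever | mental | lid
Result = "fever mental lid"


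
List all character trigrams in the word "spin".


Word: "spin" (length 4)
Number of trigrams = 4 - 3 + 1 = 2
  Position 0: "spi"
  Position 1: "pin"
Trigrams = "spi", "pin"


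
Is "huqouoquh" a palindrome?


Word: "huqouoquh"
Reversed: "huqouoquh"
Forward == Backward? huqouoquh == huqouoquh
Palindrome = Yes


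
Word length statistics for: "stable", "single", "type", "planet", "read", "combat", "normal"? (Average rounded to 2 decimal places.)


Lengths: "stable"=6, "single"=6, "type"=4, "planet"=6, "read"=4, "combat"=6, "normal"=6
Sum = 38, Count = 7
Average = 38/7 = 5.43
= avg=5.43, min=4, max=6


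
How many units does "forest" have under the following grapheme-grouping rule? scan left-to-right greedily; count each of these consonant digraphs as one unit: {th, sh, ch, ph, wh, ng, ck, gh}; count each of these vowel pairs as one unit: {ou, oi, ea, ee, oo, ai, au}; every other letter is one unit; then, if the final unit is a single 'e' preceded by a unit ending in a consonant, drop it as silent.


Word: "forest" (6 letters)
Left-to-right scan:
  [1] 'f' (letter)
  [2] 'o' (letter)
  [3] 'r' (letter)
  [4] 'e' (letter)
  [5] 's' (letter)
  [6] 't' (letter)
Units from scan: 6
Sound units = 6 units


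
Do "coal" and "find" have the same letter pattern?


Pattern of "coal": [0, 1, 2, 3]
Pattern of "find": [0, 1, 2, 3]
Patterns match
Same pattern = Yes


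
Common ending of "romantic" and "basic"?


Word 1: "romantic"
Word 2: "basic"
Comparing from end:
  Pos -1: 'c' == 'c'
  Pos -2: 'i' == 'i'
  Pos -3: 't' != 's' (stop)
LCS = "ic" (length 2)


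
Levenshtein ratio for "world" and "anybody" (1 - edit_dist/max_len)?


Word 1: "world" (length 5)
Word 2: "anybody" (length 7)
One optimal edit sequence:
  1. insert 'a'  (+1)
  2. substitute 'w' -> 'n'  (+1)
  3. substitute 'o' -> 'y'  (+1)
  4. substitute 'r' -> 'b'  (+1)
  5. substitute 'l' -> 'o'  (+1)
  6. keep 'd'
  7. insert 'y'  (+1)
Edit distance = 6
Max length = max(5, 7) = 7
Similarity = 1 - 6/7
= 0.1429


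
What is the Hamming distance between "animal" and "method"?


Comparing character by character (same length = 6):
  Pos 0: 'a' vs 'm' !=
  Pos 1: 'n' vs 'e' !=
  Pos 2: 'i' vs 't' !=
  Pos 3: 'm' vs 'h' !=
  Pos 4: 'a' vs 'o' !=
  Pos 5: 'l' vs 'd' !=
Hamming distance = 6


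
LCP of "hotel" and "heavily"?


Word 1: "hotel"
Word 2: "heavily"
Comparing from start:
  Pos 0: 'h' == 'h'
  Pos 1: 'o' != 'e' (stop)
LCP = "h" (length 1)


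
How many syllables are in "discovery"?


Word: "discovery"
Syllable breakdown: dis-cov-er-y
Counting: 4 parts
= 4 syllables


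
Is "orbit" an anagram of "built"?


Word 1: "built" → sorted: biltu
Word 2: "orbit" → sorted: biort
Same letters? biltu != biort
Anagram = No


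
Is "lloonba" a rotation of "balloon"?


Word: "balloon", Candidate: "lloonba"
Method: check if candidate is substring of word+word
"balloonballoon" contains "lloonba"? Yes
Is rotation = Yes


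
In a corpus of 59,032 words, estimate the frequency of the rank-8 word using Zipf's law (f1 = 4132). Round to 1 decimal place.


Zipf's law: f(r) = f(1) / r
f(1) = 4132
f(8) = 4132 / 8
= 516.5 occurrences


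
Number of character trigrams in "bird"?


Word: "bird" (length 4)
Number of 3-grams = length - 3 + 1 = 4 - 3 + 1
= 2


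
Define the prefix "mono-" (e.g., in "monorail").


Prefix: mono-
As in: monorail -> mono- + rail
Meaning = one


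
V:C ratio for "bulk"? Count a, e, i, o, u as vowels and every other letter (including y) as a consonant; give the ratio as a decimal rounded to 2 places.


Word: "bulk"
Vowels (a,e,i,o,u): 1
Consonants: 3
Ratio = 1/3
= 0.33


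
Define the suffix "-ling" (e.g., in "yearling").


Suffix: -ling
Example: yearling (year + -ling)
Meaning = small / young


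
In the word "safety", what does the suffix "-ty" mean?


Suffix: -ty
As in: safety -> safe + -ty
Meaning = quality of


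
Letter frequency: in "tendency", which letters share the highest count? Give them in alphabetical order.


Word: "tendency"
Letter counts:
  'c': 1
  'd': 1
  'e': 2
  'n': 2
  't': 1
  'y': 1
Maximum count = 2
Most frequent = 'e', 'n' (2 times each)


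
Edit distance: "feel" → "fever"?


Word 1: "feel" (length 4)
Word 2: "fever" (length 5)
One optimal edit sequence (insert/delete/substitute each cost 1):
  1. keep 'f'
  2. keep 'e'
  3. insert 'v'  (+1)
  4. keep 'e'
  5. substitute 'l' -> 'r'  (+1)
Total edit operations: 2
Edit distance = 2


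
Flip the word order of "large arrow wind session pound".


Original: "large arrow wind session pound"
Words (1..n): large | arrow | wind | session | pound
Reversed (n..1): pound | session | wind | arrow | large
Result = "pound session wind arrow large"


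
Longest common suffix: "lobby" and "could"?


Word 1: "lobby"
Word 2: "could"
Comparing from end:
  Pos -1: 'y' != 'd' (stop)
LCS = "" (length 0)


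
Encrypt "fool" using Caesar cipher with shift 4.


Word: "fool"
Shift: 4
Each letter → (letter + shift) mod 26:
  'f' (5) + 4 = 9 → 'j'
  'o' (14) + 4 = 18 → 's'
  'o' (14) + 4 = 18 → 's'
  'l' (11) + 4 = 15 → 'p'
Result = "jssp"


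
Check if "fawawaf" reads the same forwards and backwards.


Word: "fawawaf"
Reversed: "fawawaf"
Forward == Backward? fawawaf == fawawaf
Palindrome = Yes


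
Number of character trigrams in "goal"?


Word: "goal" (length 4)
Number of 3-grams = length - 3 + 1 = 4 - 3 + 1
= 2


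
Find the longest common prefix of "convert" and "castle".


Word 1: "convert"
Word 2: "castle"
Comparing from start:
  Pos 0: 'c' == 'c'
  Pos 1: 'o' != 'a' (stop)
LCP = "c" (length 1)


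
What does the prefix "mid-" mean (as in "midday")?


Prefix: mid-
Example: midday (mid- + day)
Meaning = middle


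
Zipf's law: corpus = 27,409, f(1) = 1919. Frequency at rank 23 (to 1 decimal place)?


Zipf's law: f(r) = f(1) / r
f(1) = 1919
f(23) = 1919 / 23
= 83.4 occurrences


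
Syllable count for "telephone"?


Word: "telephone"
Syllable breakdown: tel · e · phone
Counting: 3 parts
= 3 syllables


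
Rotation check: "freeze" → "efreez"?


Word: "freeze", Candidate: "efreez"
Method: check if candidate is substring of word+word
"freezefreeze" contains "efreez"? Yes
Is rotation = Yes


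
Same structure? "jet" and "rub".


Pattern of "jet": [0, 1, 2]
Pattern of "rub": [0, 1, 2]
Patterns match
Same pattern = Yes


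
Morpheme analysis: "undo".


Word: "undo"
Morphemes: un- / do
Each morpheme carries meaning
= 2 morphemes


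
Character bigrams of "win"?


Word: "win" (length 3)
Number of bigrams = 3 - 2 + 1 = 2
  Position 0: "wi"
  Position 1: "in"
Bigrams = "wi", "in"


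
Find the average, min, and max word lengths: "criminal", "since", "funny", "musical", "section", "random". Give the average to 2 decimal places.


Lengths: "criminal"=8, "since"=5, "funny"=5, "musical"=7, "section"=7, "random"=6
Sum = 38, Count = 6
Average = 38/6 = 6.33
= avg=6.33, min=5, max=8


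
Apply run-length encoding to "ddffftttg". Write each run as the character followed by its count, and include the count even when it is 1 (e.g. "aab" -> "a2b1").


String: "ddffftttg"
Scanning for consecutive runs:
  'd' x 2
  'f' x 3
  't' x 3
  'g' x 1
RLE = "d2f3t3g1"


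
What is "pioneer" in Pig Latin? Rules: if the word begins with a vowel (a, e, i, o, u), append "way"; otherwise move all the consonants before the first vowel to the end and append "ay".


Word: "pioneer"
Starts with consonant(s) → move to end, add 'ay'
Consonant cluster: "p"
Pig Latin = "ioneerpay"


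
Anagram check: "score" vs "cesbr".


Word 1: "score" → sorted: ceors
Word 2: "cesbr" → sorted: bcers
Same letters? ceors != bcers
Anagram = No


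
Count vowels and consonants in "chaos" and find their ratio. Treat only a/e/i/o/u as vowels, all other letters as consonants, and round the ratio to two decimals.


Word: "chaos"
Vowels (a,e,i,o,u): 2
Consonants: 3
Ratio = 2/3
= 0.67


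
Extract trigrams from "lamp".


Word: "lamp" (length 4)
Number of trigrams = 4 - 3 + 1 = 2
  Position 0: "lam"
  Position 1: "amp"
Trigrams = "lam", "amp"


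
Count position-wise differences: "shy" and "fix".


Comparing character by character (same length = 3):
  Pos 0: 's' vs 'f' !=
  Pos 1: 'h' vs 'i' !=
  Pos 2: 'y' vs 'x' !=
Hamming distance = 3


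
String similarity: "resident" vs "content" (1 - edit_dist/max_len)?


Word 1: "resident" (length 8)
Word 2: "content" (length 7)
One optimal edit sequence:
  1. delete 'r'  (+1)
  2. substitute 'e' -> 'c'  (+1)
  3. substitute 's' -> 'o'  (+1)
  4. substitute 'i' -> 'n'  (+1)
  5. substitute 'd' -> 't'  (+1)
  6. keep 'e'
  7. keep 'n'
  8. keep 't'
Edit distance = 5
Max length = max(8, 7) = 8
Similarity = 1 - 5/8
= 0.3750


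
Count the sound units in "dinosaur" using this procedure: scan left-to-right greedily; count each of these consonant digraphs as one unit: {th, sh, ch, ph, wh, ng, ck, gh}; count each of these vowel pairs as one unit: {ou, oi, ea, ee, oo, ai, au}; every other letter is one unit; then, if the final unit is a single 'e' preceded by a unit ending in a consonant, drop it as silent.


Word: "dinosaur" (8 letters)
Left-to-right scan:
  (1) 'd' (letter)
  (2) 'i' (letter)
  (3) 'n' (letter)
  (4) 'o' (letter)
  (5) 's' (letter)
  (6) 'au' (vowel-pair)
  (7) 'r' (letter)
Units from scan: 7
Sound units = 7 units


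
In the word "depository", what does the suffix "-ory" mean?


Suffix: -ory
As in: depository -> deposit + -ory
Meaning = relating to / place for


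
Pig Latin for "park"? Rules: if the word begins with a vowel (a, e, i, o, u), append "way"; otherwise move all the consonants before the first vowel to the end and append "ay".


Word: "park"
Starts with consonant(s) → move to end, add 'ay'
Consonant cluster: "p"
Pig Latin = "arkpay"


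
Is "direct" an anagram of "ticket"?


Word 1: "ticket" → sorted: ceiktt
Word 2: "direct" → sorted: cdeirt
Same letters? ceiktt != cdeirt
Anagram = No


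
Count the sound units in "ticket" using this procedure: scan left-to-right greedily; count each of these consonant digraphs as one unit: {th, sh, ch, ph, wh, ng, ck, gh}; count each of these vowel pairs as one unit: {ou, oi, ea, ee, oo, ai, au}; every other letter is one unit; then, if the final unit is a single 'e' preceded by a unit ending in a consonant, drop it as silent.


Word: "ticket" (6 letters)
Left-to-right scan:
  [1] 't' (letter)
  [2] 'i' (letter)
  [3] 'ck' (digraph)
  [4] 'e' (letter)
  [5] 't' (letter)
Units from scan: 5
Sound units = 5 units


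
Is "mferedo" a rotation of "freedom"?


Word: "freedom", Candidate: "mferedo"
Method: check if candidate is substring of word+word
"freedomfreedom" contains "mferedo"? No
Is rotation = No


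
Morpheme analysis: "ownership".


Word: "ownership"
Morphemes: own / -er / -ship
Each morpheme carries meaning
= 3 morphemes


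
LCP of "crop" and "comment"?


Word 1: "crop"
Word 2: "comment"
Comparing from start:
  Pos 0: 'c' == 'c'
  Pos 1: 'r' != 'o' (stop)
LCP = "c" (length 1)


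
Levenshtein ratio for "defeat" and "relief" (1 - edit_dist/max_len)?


Word 1: "defeat" (length 6)
Word 2: "relief" (length 6)
One optimal edit sequence:
  1. substitute 'd' -> 'r'  (+1)
  2. keep 'e'
  3. substitute 'f' -> 'l'  (+1)
  4. substitute 'e' -> 'i'  (+1)
  5. substitute 'a' -> 'e'  (+1)
  6. substitute 't' -> 'f'  (+1)
Edit distance = 5
Max length = max(6, 6) = 6
Similarity = 1 - 5/6
= 0.1667


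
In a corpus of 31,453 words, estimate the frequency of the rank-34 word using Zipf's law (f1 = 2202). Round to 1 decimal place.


Zipf's law: f(r) = f(1) / r
f(1) = 2202
f(34) = 2202 / 34
= 64.8 occurrences


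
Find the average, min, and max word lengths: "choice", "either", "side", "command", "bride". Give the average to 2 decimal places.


Lengths: "choice"=6, "either"=6, "side"=4, "command"=7, "bride"=5
Sum = 28, Count = 5
Average = 28/5 = 5.60
= avg=5.60, min=4, max=7


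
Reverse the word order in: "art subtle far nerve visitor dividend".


Original: "art subtle far nerve visitor dividend"
Words (1..n): art | subtle | far | nerve | visitor | dividend
Reversed (n..1): dividend | visitor | nerve | far | subtle | art
Result = "dividend visitor nerve far subtle art"


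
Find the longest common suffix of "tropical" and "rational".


Word 1: "tropical"
Word 2: "rational"
Comparing from end:
  Pos -1: 'l' == 'l'
  Pos -2: 'a' == 'a'
  Pos -3: 'c' != 'n' (stop)
LCS = "al" (length 2)


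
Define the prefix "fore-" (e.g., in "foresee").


Prefix: fore-
Example: foresee (fore- + see)
Meaning = before


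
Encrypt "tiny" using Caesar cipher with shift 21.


Word: "tiny"
Shift: 21
Each letter → (letter + shift) mod 26:
  't' (19) + 21 = 14 → 'o'
  'i' (8) + 21 = 3 → 'd'
  'n' (13) + 21 = 8 → 'i'
  'y' (24) + 21 = 19 → 't'
Result = "odit"


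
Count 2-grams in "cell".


Word: "cell" (length 4)
Number of 2-grams = length - 2 + 1 = 4 - 2 + 1
= 3


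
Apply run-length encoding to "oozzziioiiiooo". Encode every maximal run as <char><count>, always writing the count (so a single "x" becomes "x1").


String: "oozzziioiiiooo"
Scanning for consecutive runs:
  'o' x 2
  'z' x 3
  'i' x 2
  'o' x 1
  'i' x 3
  'o' x 3
RLE = "o2z3i2o1i3o3"


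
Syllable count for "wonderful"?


Word: "wonderful"
Syllable breakdown: won · der · ful
Counting: 3 parts
= 3 syllables


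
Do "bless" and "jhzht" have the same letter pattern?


Pattern of "bless": [0, 1, 2, 3, 3]
Pattern of "jhzht": [0, 1, 2, 1, 3]
Patterns do not match
Same pattern = No


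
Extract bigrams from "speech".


Word: "speech" (length 6)
Number of bigrams = 6 - 2 + 1 = 5
  Position 0: "sp"
  Position 1: "pe"
  Position 2: "ee"
  Position 3: "ec"
  Position 4: "ch"
Bigrams = "sp", "pe", "ee", "ec", "ch"


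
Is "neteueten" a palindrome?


Word: "neteueten"
Reversed: "neteueten"
Forward == Backward? neteueten == neteueten
Palindrome = Yes


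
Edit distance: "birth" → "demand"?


Word 1: "birth" (length 5)
Word 2: "demand" (length 6)
One optimal edit sequence (insert/delete/substitute each cost 1):
  1. insert 'd'  (+1)
  2. substitute 'b' -> 'e'  (+1)
  3. substitute 'i' -> 'm'  (+1)
  4. substitute 'r' -> 'a'  (+1)
  5. substitute 't' -> 'n'  (+1)
  6. substitute 'h' -> 'd'  (+1)
Total edit operations: 6
Edit distance = 6


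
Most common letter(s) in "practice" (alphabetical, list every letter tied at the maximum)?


Word: "practice"
Letter counts:
  'a': 1
  'c': 2
  'e': 1
  'i': 1
  'p': 1
  'r': 1
  't': 1
Maximum count = 2
Most frequent = 'c' (2 times each)


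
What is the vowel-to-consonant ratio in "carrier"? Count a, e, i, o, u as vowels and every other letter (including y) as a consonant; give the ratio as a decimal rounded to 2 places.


Word: "carrier"
Vowels (a,e,i,o,u): 3
Consonants: 4
Ratio = 3/4
= 0.75


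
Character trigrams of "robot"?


Word: "robot" (length 5)
Number of trigrams = 5 - 3 + 1 = 3
  Position 0: "rob"
  Position 1: "obo"
  Position 2: "bot"
Trigrams = "rob", "obo", "bot"


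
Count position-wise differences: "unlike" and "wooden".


Comparing character by character (same length = 6):
  Pos 0: 'u' vs 'w' !=
  Pos 1: 'n' vs 'o' !=
  Pos 2: 'l' vs 'o' !=
  Pos 3: 'i' vs 'd' !=
  Pos 4: 'k' vs 'e' !=
  Pos 5: 'e' vs 'n' !=
Hamming distance = 6


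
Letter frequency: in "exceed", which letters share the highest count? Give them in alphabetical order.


Word: "exceed"
Letter counts:
  'c': 1
  'd': 1
  'e': 3
  'x': 1
Maximum count = 3
Most frequent = 'e' (3 times each)


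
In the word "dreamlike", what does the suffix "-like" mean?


Suffix: -like
As in: dreamlike -> dream + -like
Meaning = resembling


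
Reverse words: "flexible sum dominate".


Original: "flexible sum dominate"
Words (1..n): flexible | sum | dominate
Reversed (n..1): dominate | sum | flexible
Result = "dominate sum flexible"


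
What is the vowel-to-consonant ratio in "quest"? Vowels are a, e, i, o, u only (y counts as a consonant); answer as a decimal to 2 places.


Word: "quest"
Vowels (a,e,i,o,u): 2
Consonants: 3
Ratio = 2/3
= 0.67


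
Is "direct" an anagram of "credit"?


Word 1: "credit" → sorted: cdeirt
Word 2: "direct" → sorted: cdeirt
Same letters? cdeirt == cdeirt
Anagram = Yes


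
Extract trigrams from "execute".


Word: "execute" (length 7)
Number of trigrams = 7 - 3 + 1 = 5
  Position 0: "exe"
  Position 1: "xec"
  Position 2: "ecu"
  Position 3: "cut"
  Position 4: "ute"
Trigrams = "exe", "xec", "ecu", "cut", "ute"


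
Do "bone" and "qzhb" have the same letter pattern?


Pattern of "bone": [0, 1, 2, 3]
Pattern of "qzhb": [0, 1, 2, 3]
Patterns match
Same pattern = Yes


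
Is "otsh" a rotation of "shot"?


Word: "shot", Candidate: "otsh"
Method: check if candidate is substring of word+word
"shotshot" contains "otsh"? Yes
Is rotation = Yes


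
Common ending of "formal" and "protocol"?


Word 1: "formal"
Word 2: "protocol"
Comparing from end:
  Pos -1: 'l' == 'l'
  Pos -2: 'a' != 'o' (stop)
LCS = "l" (length 1)


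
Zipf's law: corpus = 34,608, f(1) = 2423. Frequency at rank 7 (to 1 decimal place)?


Zipf's law: f(r) = f(1) / r
f(1) = 2423
f(7) = 2423 / 7
= 346.1 occurrences


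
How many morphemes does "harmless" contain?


Word: "harmless"
Morphemes: harm + -less
Each morpheme carries meaning
= 2 morphemes


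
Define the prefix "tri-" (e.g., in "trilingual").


Prefix: tri-
As in: trilingual -> tri- + lingual
Meaning = three


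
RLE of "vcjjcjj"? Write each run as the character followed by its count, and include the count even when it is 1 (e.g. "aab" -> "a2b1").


String: "vcjjcjj"
Scanning for consecutive runs:
  'v' x 1
  'c' x 1
  'j' x 2
  'c' x 1
  'j' x 2
RLE = "v1c1j2c1j2"


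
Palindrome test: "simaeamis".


Word: "simaeamis"
Reversed: "simaeamis"
Forward == Backward? simaeamis == simaeamis
Palindrome = Yes


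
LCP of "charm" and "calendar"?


Word 1: "charm"
Word 2: "calendar"
Comparing from start:
  Pos 0: 'c' == 'c'
  Pos 1: 'h' != 'a' (stop)
LCP = "c" (length 1)


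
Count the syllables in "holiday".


Word: "holiday"
Syllable breakdown: hol · i · day
Counting: 3 parts
= 3 syllables


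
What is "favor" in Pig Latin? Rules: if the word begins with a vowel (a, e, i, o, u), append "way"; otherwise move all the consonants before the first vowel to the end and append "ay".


Word: "favor"
Starts with consonant(s) → move to end, add 'ay'
Consonant cluster: "f"
Pig Latin = "avorfay"


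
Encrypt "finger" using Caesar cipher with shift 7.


Word: "finger"
Shift: 7
Each letter → (letter + shift) mod 26:
  'f' (5) + 7 = 12 → 'm'
  'i' (8) + 7 = 15 → 'p'
  'n' (13) + 7 = 20 → 'u'
  'g' (6) + 7 = 13 → 'n'
  'e' (4) + 7 = 11 → 'l'
  'r' (17) + 7 = 24 → 'y'
Result = "mpunly"


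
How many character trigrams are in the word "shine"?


Word: "shine" (length 5)
Number of 3-grams = length - 3 + 1 = 5 - 3 + 1
= 3


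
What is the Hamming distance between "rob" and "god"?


Comparing character by character (same length = 3):
  Pos 0: 'r' vs 'g' !=
  Pos 1: 'o' vs 'o' =
  Pos 2: 'b' vs 'd' !=
Hamming distance = 2


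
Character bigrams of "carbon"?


Word: "carbon" (length 6)
Number of bigrams = 6 - 2 + 1 = 5
  Position 0: "ca"
  Position 1: "ar"
  Position 2: "rb"
  Position 3: "bo"
  Position 4: "on"
Bigrams = "ca", "ar", "rb", "bo", "on"


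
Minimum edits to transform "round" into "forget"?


Word 1: "round" (length 5)
Word 2: "forget" (length 6)
One optimal edit sequence (insert/delete/substitute each cost 1):
  1. substitute 'r' -> 'f'  (+1)
  2. keep 'o'
  3. insert 'r'  (+1)
  4. substitute 'u' -> 'g'  (+1)
  5. substitute 'n' -> 'e'  (+1)
  6. substitute 'd' -> 't'  (+1)
Total edit operations: 5
Edit distance = 5


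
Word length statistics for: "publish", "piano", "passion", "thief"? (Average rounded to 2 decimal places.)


Lengths: "publish"=7, "piano"=5, "passion"=7, "thief"=5
Sum = 24, Count = 4
Average = 24/4 = 6.00
= avg=6.00, min=5, max=7


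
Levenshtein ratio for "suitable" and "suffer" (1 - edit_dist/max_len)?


Word 1: "suitable" (length 8)
Word 2: "suffer" (length 6)
One optimal edit sequence:
  1. keep 's'
  2. keep 'u'
  3. delete 'i'  (+1)
  4. delete 't'  (+1)
  5. substitute 'a' -> 'f'  (+1)
  6. substitute 'b' -> 'f'  (+1)
  7. substitute 'l' -> 'e'  (+1)
  8. substitute 'e' -> 'r'  (+1)
Edit distance = 6
Max length = max(8, 6) = 8
Similarity = 1 - 6/8
= 0.2500


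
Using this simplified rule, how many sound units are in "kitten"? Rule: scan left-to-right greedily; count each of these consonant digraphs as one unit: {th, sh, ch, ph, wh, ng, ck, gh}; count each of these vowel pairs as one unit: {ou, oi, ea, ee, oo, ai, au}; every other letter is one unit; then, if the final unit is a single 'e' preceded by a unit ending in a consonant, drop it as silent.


Word: "kitten" (6 letters)
Left-to-right scan:
  1. 'k' (letter)
  2. 'i' (letter)
  3. 't' (letter)
  4. 't' (letter)
  5. 'e' (letter)
  6. 'n' (letter)
Units from scan: 6
Sound units = 6 units


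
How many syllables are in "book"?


Word: "book"
Syllable breakdown: book
Counting: 1 part
= 1 syllable


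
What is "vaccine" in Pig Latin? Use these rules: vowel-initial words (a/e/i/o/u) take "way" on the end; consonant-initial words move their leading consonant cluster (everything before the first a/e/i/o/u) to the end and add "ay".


Word: "vaccine"
Starts with consonant(s) → move to end, add 'ay'
Consonant cluster: "v"
Pig Latin = "accinevay"


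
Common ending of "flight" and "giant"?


Word 1: "flight"
Word 2: "giant"
Comparing from end:
  Pos -1: 't' == 't'
  Pos -2: 'h' != 'n' (stop)
LCS = "t" (length 1)


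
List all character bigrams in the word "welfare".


Word: "welfare" (length 7)
Number of bigrams = 7 - 2 + 1 = 6
  Position 0: "we"
  Position 1: "el"
  Position 2: "lf"
  Position 3: "fa"
  Position 4: "ar"
  Position 5: "re"
Bigrams = "we", "el", "lf", "fa", "ar", "re"


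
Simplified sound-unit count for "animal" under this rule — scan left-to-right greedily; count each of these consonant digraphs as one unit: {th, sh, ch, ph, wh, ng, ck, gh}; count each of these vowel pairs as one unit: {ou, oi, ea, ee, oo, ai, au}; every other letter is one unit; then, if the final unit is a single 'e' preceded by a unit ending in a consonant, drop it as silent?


Word: "animal" (6 letters)
Left-to-right scan:
  [1] 'a' (letter)
  [2] 'n' (letter)
  [3] 'i' (letter)
  [4] 'm' (letter)
  [5] 'a' (letter)
  [6] 'l' (letter)
Units from scan: 6
Sound units = 6 units


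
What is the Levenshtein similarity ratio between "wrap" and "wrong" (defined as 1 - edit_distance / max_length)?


Word 1: "wrap" (length 4)
Word 2: "wrong" (length 5)
One optimal edit sequence:
  1. keep 'w'
  2. keep 'r'
  3. insert 'o'  (+1)
  4. substitute 'a' -> 'n'  (+1)
  5. substitute 'p' -> 'g'  (+1)
Edit distance = 3
Max length = max(4, 5) = 5
Similarity = 1 - 3/5
= 0.4000


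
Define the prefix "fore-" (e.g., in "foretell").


Prefix: fore-
As in: foretell -> fore- + tell
Meaning = before


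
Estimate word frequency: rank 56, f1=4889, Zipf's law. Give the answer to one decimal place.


Zipf's law: f(r) = f(1) / r
f(1) = 4889
f(56) = 4889 / 56
= 87.3 occurrences


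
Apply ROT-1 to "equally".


Word: "equally"
Shift: 1
Each letter → (letter + shift) mod 26:
  'e' (4) + 1 = 5 → 'f'
  'q' (16) + 1 = 17 → 'r'
  'u' (20) + 1 = 21 → 'v'
  'a' (0) + 1 = 1 → 'b'
  'l' (11) + 1 = 12 → 'm'
  'l' (11) + 1 = 12 → 'm'
  'y' (24) + 1 = 25 → 'z'
Result = "frvbmmz"


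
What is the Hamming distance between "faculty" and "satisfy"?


Comparing character by character (same length = 7):
  Pos 0: 'f' vs 's' !=
  Pos 1: 'a' vs 'a' =
  Pos 2: 'c' vs 't' !=
  Pos 3: 'u' vs 'i' !=
  Pos 4: 'l' vs 's' !=
  Pos 5: 't' vs 'f' !=
  Pos 6: 'y' vs 'y' =
Hamming distance = 5


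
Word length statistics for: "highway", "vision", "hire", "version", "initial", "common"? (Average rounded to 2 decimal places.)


Lengths: "highway"=7, "vision"=6, "hire"=4, "version"=7, "initial"=7, "common"=6
Sum = 37, Count = 6
Average = 37/6 = 6.17
= avg=6.17, min=4, max=7


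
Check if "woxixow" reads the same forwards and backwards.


Word: "woxixow"
Reversed: "woxixow"
Forward == Backward? woxixow == woxixow
Palindrome = Yes


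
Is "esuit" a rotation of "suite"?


Word: "suite", Candidate: "esuit"
Method: check if candidate is substring of word+word
"suitesuite" contains "esuit"? Yes
Is rotation = Yes


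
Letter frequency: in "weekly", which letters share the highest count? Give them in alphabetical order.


Word: "weekly"
Letter counts:
  'e': 2
  'k': 1
  'l': 1
  'w': 1
  'y': 1
Maximum count = 2
Most frequent = 'e' (2 times each)


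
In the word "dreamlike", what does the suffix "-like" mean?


Suffix: -like
Example: dreamlike (dream + -like)
Meaning = resembling


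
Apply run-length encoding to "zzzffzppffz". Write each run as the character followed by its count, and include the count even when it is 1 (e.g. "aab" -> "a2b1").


String: "zzzffzppffz"
Scanning for consecutive runs:
  'z' x 3
  'f' x 2
  'z' x 1
  'p' x 2
  'f' x 2
  'z' x 1
RLE = "z3f2z1p2f2z1"


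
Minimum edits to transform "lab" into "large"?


Word 1: "lab" (length 3)
Word 2: "large" (length 5)
One optimal edit sequence (insert/delete/substitute each cost 1):
  1. keep 'l'
  2. keep 'a'
  3. insert 'r'  (+1)
  4. insert 'g'  (+1)
  5. substitute 'b' -> 'e'  (+1)
Total edit operations: 3
Edit distance = 3


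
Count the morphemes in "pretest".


Word: "pretest"
Morphemes: pre- | test
Each morpheme carries meaning
= 2 morphemes


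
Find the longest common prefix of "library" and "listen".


Word 1: "library"
Word 2: "listen"
Comparing from start:
  Pos 0: 'l' == 'l'
  Pos 1: 'i' == 'i'
  Pos 2: 'b' != 's' (stop)
LCP = "li" (length 2)


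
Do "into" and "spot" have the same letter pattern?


Pattern of "into": [0, 1, 2, 3]
Pattern of "spot": [0, 1, 2, 3]
Patterns match
Same pattern = Yes


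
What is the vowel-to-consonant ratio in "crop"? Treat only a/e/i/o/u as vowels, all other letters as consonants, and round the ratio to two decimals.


Word: "crop"
Vowels (a,e,i,o,u): 1
Consonants: 3
Ratio = 1/3
= 0.33


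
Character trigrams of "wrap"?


Word: "wrap" (length 4)
Number of trigrams = 4 - 3 + 1 = 2
  Position 0: "wra"
  Position 1: "rap"
Trigrams = "wra", "rap"


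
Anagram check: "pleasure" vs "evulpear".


Word 1: "pleasure" → sorted: aeelprsu
Word 2: "evulpear" → sorted: aeelpruv
Same letters? aeelprsu != aeelpruv
Anagram = No


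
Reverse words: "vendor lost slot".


Original: "vendor lost slot"
Words (1..n): vendor | lost | slot
Reversed (n..1): slot | lost | vendor
Result = "slot lost vendor"


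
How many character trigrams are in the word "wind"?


Word: "wind" (length 4)
Number of 3-grams = length - 3 + 1 = 4 - 3 + 1
= 2


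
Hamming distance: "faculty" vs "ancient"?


Comparing character by character (same length = 7):
  Pos 0: 'f' vs 'a' !=
  Pos 1: 'a' vs 'n' !=
  Pos 2: 'c' vs 'c' =
  Pos 3: 'u' vs 'i' !=
  Pos 4: 'l' vs 'e' !=
  Pos 5: 't' vs 'n' !=
  Pos 6: 'y' vs 't' !=
Hamming distance = 6


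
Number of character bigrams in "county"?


Word: "county" (length 6)
Number of 2-grams = length - 2 + 1 = 6 - 2 + 1
= 5


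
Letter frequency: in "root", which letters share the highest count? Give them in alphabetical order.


Word: "root"
Letter counts:
  'o': 2
  'r': 1
  't': 1
Maximum count = 2
Most frequent = 'o' (2 times each)


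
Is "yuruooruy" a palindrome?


Word: "yuruooruy"
Reversed: "yuroouruy"
Forward == Backward? yuruooruy != yuroouruy
Palindrome = No


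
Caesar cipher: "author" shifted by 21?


Word: "author"
Shift: 21
Each letter → (letter + shift) mod 26:
  'a' (0) + 21 = 21 → 'v'
  'u' (20) + 21 = 15 → 'p'
  't' (19) + 21 = 14 → 'o'
  'h' (7) + 21 = 2 → 'c'
  'o' (14) + 21 = 9 → 'j'
  'r' (17) + 21 = 12 → 'm'
Result = "vpocjm"


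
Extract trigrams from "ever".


Word: "ever" (length 4)
Number of trigrams = 4 - 3 + 1 = 2
  Position 0: "eve"
  Position 1: "ver"
Trigrams = "eve", "ver"


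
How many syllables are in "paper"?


Word: "paper"
Syllable breakdown: pa / per
Counting: 2 parts
= 2 syllables


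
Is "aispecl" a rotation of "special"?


Word: "special", Candidate: "aispecl"
Method: check if candidate is substring of word+word
"specialspecial" contains "aispecl"? No
Is rotation = No


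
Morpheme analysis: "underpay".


Word: "underpay"
Morphemes: under- + pay
Each morpheme carries meaning
= 2 morphemes


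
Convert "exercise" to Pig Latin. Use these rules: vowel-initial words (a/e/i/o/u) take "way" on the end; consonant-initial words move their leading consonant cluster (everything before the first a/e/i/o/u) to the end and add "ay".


Word: "exercise"
Starts with vowel → add 'way'
Pig Latin = "exerciseway"


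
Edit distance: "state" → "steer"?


Word 1: "state" (length 5)
Word 2: "steer" (length 5)
One optimal edit sequence (insert/delete/substitute each cost 1):
  1. keep 's'
  2. keep 't'
  3. substitute 'a' -> 'e'  (+1)
  4. substitute 't' -> 'e'  (+1)
  5. substitute 'e' -> 'r'  (+1)
Total edit operations: 3
Edit distance = 3


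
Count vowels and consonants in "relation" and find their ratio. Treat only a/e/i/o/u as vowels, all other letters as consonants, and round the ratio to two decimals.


Word: "relation"
Vowels (a,e,i,o,u): 4
Consonants: 4
Ratio = 4/4
= 1.00


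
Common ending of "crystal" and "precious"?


Word 1: "crystal"
Word 2: "precious"
Comparing from end:
  Pos -1: 'l' != 's' (stop)
LCS = "" (length 0)


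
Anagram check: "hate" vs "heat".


Word 1: "hate" → sorted: aeht
Word 2: "heat" → sorted: aeht
Same letters? aeht == aeht
Anagram = Yes


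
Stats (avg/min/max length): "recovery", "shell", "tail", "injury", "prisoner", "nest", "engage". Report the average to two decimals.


Lengths: "recovery"=8, "shell"=5, "tail"=4, "injury"=6, "prisoner"=8, "nest"=4, "engage"=6
Sum = 41, Count = 7
Average = 41/7 = 5.86
= avg=5.86, min=4, max=8


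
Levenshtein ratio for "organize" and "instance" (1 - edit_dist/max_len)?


Word 1: "organize" (length 8)
Word 2: "instance" (length 8)
One optimal edit sequence:
  1. insert 'i'  (+1)
  2. substitute 'o' -> 'n'  (+1)
  3. substitute 'r' -> 's'  (+1)
  4. substitute 'g' -> 't'  (+1)
  5. keep 'a'
  6. keep 'n'
  7. delete 'i'  (+1)
  8. substitute 'z' -> 'c'  (+1)
  9. keep 'e'
Edit distance = 6
Max length = max(8, 8) = 8
Similarity = 1 - 6/8
= 0.2500


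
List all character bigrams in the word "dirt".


Word: "dirt" (length 4)
Number of bigrams = 4 - 2 + 1 = 3
  Position 0: "di"
  Position 1: "ir"
  Position 2: "rt"
Bigrams = "di", "ir", "rt"


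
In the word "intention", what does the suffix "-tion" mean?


Suffix: -tion
Example: intention (intend + -tion, with a spelling change)
Meaning = act or process


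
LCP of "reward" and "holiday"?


Word 1: "reward"
Word 2: "holiday"
Comparing from start:
  Pos 0: 'r' != 'h' (stop)
LCP = "" (length 0)


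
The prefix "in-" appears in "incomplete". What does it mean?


Prefix: in-
As in: incomplete -> in- + complete
Meaning = not / into


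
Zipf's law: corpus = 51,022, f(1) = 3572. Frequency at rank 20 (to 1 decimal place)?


Zipf's law: f(r) = f(1) / r
f(1) = 3572
f(20) = 3572 / 20
= 178.6 occurrences


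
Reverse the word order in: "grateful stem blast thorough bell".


Original: "grateful stem blast thorough bell"
Words (1..n): grateful | stem | blast | thorough | bell
Reversed (n..1): bell | thorough | blast | stem | grateful
Result = "bell thorough blast stem grateful"


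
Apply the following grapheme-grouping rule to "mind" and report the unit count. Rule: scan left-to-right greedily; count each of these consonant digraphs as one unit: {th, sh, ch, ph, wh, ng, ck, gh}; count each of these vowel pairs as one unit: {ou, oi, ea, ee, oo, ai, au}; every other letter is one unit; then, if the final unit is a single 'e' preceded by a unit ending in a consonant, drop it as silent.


Word: "mind" (4 letters)
Left-to-right scan:
  1. 'm' (letter)
  2. 'i' (letter)
  3. 'n' (letter)
  4. 'd' (letter)
Units from scan: 4
Sound units = 4 units


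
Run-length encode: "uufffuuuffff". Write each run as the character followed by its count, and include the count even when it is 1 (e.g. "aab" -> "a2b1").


String: "uufffuuuffff"
Scanning for consecutive runs:
  'u' x 2
  'f' x 3
  'u' x 3
  'f' x 4
RLE = "u2f3u3f4"


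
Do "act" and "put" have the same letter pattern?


Pattern of "act": [0, 1, 2]
Pattern of "put": [0, 1, 2]
Patterns match
Same pattern = Yes


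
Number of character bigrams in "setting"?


Word: "setting" (length 7)
Number of 2-grams = length - 2 + 1 = 7 - 2 + 1
= 6


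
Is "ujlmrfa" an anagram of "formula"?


Word 1: "formula" → sorted: aflmoru
Word 2: "ujlmrfa" → sorted: afjlmru
Same letters? aflmoru != afjlmru
Anagram = No
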